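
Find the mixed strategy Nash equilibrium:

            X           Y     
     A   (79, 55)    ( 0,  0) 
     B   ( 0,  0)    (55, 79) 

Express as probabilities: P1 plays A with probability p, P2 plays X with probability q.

p = 0.5896, q = 0.4104

Work:
Find probabilities that make opponent indifferent:
P2 chooses q to make P1 indifferent between A and B
P1 chooses p to make P2 indifferent between X and Y
Mixed NE: P1 plays (A: 0.5896, B: 0.4104), P2 plays (X: 0.4104, Y: 0.5896)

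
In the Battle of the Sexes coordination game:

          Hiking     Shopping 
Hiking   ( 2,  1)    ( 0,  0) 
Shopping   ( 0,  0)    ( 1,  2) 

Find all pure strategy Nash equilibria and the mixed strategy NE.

Pure NE: (Hiking, Hiking) and (Shopping, Shopping); Mixed NE: p = 0.6667, q = 0.3333

Work:
Check pure NE:
(Hiking, Hiking): (2, 1) - no unilateral deviation beneficial
(Shopping, Shopping): (1, 2) - no unilateral deviation beneficial
Mixed NE: P1 plays Hiking with p = 0.6667, P2 plays Hiking with q = 0.3333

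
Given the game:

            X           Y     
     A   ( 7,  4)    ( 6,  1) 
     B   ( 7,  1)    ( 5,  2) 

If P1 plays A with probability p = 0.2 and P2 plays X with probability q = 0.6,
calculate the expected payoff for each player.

E[P1] = 6.28, E[P2] = 1.68

Work:
E[P1] = p·q·π₁(A,X) + p·(1-q)·π₁(A,Y) + (1-p)·q·π₁(B,X) + (1-p)·(1-q)·π₁(B,Y)
= 0.2·0.6·7 + 0.2·0.4·6 + 0.8·0.6·7 + 0.8·0.4·5
= 6.28

E[P2] = 1.68 (similar calculation)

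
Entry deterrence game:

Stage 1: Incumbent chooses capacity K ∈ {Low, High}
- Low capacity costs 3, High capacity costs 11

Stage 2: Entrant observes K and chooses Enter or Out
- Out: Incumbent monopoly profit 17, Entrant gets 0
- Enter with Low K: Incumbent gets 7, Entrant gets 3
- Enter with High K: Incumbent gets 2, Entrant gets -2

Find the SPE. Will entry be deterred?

SPE: (High, Enter|Low, Out|High); Entry deterred. Incumbent net profit = 6

Work:
After Low K: Entrant enters (3 > 0)
After High K: Entrant stays out (-2 < 0)
Incumbent: Low → 7−3=4, High → 17−11=6
Incumbent chooses High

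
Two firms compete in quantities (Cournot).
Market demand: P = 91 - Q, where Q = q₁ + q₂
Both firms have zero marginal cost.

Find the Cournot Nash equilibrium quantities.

q₁* = q₂* = 30.33; P* = 30.33

Work:
Profit: π_i = P·q_i = (a - q_i - q_j)·q_i
FOC: ∂π_i/∂q_i = a - 2q_i - q_j = 0
Reaction function: q_i = (91 - q_j)/2
Symmetry: q* = 91/3 = 30.33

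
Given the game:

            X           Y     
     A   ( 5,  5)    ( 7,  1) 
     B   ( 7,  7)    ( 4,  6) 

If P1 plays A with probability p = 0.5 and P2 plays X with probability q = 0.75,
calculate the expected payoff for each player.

E[P1] = 5.875, E[P2] = 5.375

Work:
E[P1] = p·q·π₁(A,X) + p·(1-q)·π₁(A,Y) + (1-p)·q·π₁(B,X) + (1-p)·(1-q)·π₁(B,Y)
= 0.5·0.75·5 + 0.5·0.25·7 + 0.5·0.75·7 + 0.5·0.25·4
= 5.875

E[P2] = 5.375 (similar calculation)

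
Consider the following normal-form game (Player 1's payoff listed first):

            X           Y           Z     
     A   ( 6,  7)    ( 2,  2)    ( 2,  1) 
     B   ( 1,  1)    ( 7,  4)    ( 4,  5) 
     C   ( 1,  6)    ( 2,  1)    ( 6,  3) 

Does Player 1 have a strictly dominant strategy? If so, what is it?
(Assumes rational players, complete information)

No strictly dominant strategy exists for Player 1

Work:
A strategy strictly dominates another if it gives a strictly higher payoff against every opponent action. Compare each pair of P1's strategies column-by-column:
  A vs B: [6 vs 1, 2 vs 7, 2 vs 4] → A does not strictly dominate B (column Y: 2 ≤ 7)
  A vs C: [6 vs 1, 2 vs 2, 2 vs 6] → A does not strictly dominate C (column Y: 2 ≤ 2)
  B vs A: [1 vs 6, 7 vs 2, 4 vs 2] → B does not strictly dominate A (column X: 1 ≤ 6)
  B vs C: [1 vs 1, 7 vs 2, 4 vs 6] → B does not strictly dominate C (column X: 1 ≤ 1)
  C vs A: [1 vs 6, 2 vs 2, 6 vs 2] → C does not strictly dominate A (column X: 1 ≤ 6)
  C vs B: [1 vs 1, 2 vs 7, 6 vs 4] → C does not strictly dominate B (column X: 1 ≤ 1)
No single strategy strictly dominates all others → no strictly dominant strategy.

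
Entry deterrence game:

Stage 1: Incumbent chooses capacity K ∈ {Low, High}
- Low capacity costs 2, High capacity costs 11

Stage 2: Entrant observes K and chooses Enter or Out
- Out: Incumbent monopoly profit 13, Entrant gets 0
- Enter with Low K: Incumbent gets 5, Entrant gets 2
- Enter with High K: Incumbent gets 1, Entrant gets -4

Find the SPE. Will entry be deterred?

SPE: (Low, Enter|Low, Out|High); Entry not deterred. Incumbent net profit = 3, Entrant gets 2

Work:
After Low K: Entrant enters (2 > 0)
After High K: Entrant stays out (-4 < 0)
Incumbent: Low → 5−2=3, High → 13−11=2
Incumbent chooses Low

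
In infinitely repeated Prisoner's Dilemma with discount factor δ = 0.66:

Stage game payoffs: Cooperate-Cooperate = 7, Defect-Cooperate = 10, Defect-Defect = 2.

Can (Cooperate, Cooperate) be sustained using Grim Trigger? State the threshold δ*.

δ* = 0.375; since δ = 0.66 ≥ 0.375, cooperation can be sustained

Work:
For Grim Trigger:
Cooperate forever: 7/(1-δ)
Defect then punished: 10 + 2·δ/(1-δ)
Need: 7/(1-δ) ≥ 10 + 2·δ/(1-δ)
Solving: δ ≥ (T-R)/(T-P) = (10-7)/(10-2) = 0.375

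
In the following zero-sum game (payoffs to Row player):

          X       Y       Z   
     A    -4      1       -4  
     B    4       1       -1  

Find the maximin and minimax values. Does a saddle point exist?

Maximin = -1, Minimax = -1, Saddle: True

Work:
Row minimums: [-4, -1] → maximin = -1
Column maximums: [4, 1, -1] → minimax = -1
Saddle point exists! Game value = -1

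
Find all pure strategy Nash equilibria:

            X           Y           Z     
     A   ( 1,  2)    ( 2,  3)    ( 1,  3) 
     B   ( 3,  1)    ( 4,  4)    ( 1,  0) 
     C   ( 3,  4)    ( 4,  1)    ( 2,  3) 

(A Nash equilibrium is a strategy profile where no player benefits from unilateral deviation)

Nash equilibrium: (B, Y), (C, X)

Work:
Best responses:
  P1 vs X: payoffs [1, 3, 3] → best response B/C (payoff 3)
  P1 vs Y: payoffs [2, 4, 4] → best response B/C (payoff 4)
  P1 vs Z: payoffs [1, 1, 2] → best response C (payoff 2)
  P2 vs A: payoffs [2, 3, 3] → best response Y/Z (payoff 3)
  P2 vs B: payoffs [1, 4, 0] → best response Y (payoff 4)
  P2 vs C: payoffs [4, 1, 3] → best response X (payoff 4)
Mutual best responses: (B,Y), (C,X) → Nash equilibria.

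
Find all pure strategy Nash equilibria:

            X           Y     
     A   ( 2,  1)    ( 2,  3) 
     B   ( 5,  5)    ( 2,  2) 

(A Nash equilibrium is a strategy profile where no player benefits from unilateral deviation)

Nash equilibrium: (A, Y), (B, X)

Work:
Best responses:
  P1 vs X: payoffs [2, 5] → best response B (payoff 5)
  P1 vs Y: payoffs [2, 2] → best response A/B (payoff 2)
  P2 vs A: payoffs [1, 3] → best response Y (payoff 3)
  P2 vs B: payoffs [5, 2] → best response X (payoff 5)
Mutual best responses: (A,Y), (B,X) → Nash equilibria.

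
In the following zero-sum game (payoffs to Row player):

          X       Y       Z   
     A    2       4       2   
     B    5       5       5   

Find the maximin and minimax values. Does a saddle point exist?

Maximin = 5, Minimax = 5, Saddle: True

Work:
Row minimums: [2, 5] → maximin = 5
Column maximums: [5, 5, 5] → minimax = 5
Saddle point exists! Game value = 5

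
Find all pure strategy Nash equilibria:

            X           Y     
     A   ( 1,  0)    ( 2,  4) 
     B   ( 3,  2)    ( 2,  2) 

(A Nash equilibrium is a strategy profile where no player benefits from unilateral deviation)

Nash equilibrium: (A, Y), (B, X), (B, Y)

Work:
Best responses:
  P1 vs X: payoffs [1, 3] → best response B (payoff 3)
  P1 vs Y: payoffs [2, 2] → best response A/B (payoff 2)
  P2 vs A: payoffs [0, 4] → best response Y (payoff 4)
  P2 vs B: payoffs [2, 2] → best response X/Y (payoff 2)
Mutual best responses: (A,Y), (B,X), (B,Y) → Nash equilibria.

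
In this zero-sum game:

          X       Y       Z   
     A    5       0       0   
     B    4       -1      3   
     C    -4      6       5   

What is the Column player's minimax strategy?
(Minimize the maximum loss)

Column should play X or Z (all achieve the minimum), value = 5

Work:
Column player minimizes Row's maximum payoff:
Column X: max payoff to Row = 5
Column Y: max payoff to Row = 6
Column Z: max payoff to Row = 5
Minimum is 5, achieved by columns X, Z (tied).
Each of X or Z is a minimax strategy.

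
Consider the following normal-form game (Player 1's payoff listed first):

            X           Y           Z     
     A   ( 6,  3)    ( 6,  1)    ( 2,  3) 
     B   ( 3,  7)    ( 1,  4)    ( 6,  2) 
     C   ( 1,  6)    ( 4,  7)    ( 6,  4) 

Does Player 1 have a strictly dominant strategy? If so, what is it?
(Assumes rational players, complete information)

No strictly dominant strategy exists for Player 1

Work:
A strategy strictly dominates another if it gives a strictly higher payoff against every opponent action. Compare each pair of P1's strategies column-by-column:
  A vs B: [6 vs 3, 6 vs 1, 2 vs 6] → A does not strictly dominate B (column Z: 2 ≤ 6)
  A vs C: [6 vs 1, 6 vs 4, 2 vs 6] → A does not strictly dominate C (column Z: 2 ≤ 6)
  B vs A: [3 vs 6, 1 vs 6, 6 vs 2] → B does not strictly dominate A (column X: 3 ≤ 6)
  B vs C: [3 vs 1, 1 vs 4, 6 vs 6] → B does not strictly dominate C (column Y: 1 ≤ 4)
  C vs A: [1 vs 6, 4 vs 6, 6 vs 2] → C does not strictly dominate A (column X: 1 ≤ 6)
  C vs B: [1 vs 3, 4 vs 1, 6 vs 6] → C does not strictly dominate B (column X: 1 ≤ 3)
No single strategy strictly dominates all others → no strictly dominant strategy.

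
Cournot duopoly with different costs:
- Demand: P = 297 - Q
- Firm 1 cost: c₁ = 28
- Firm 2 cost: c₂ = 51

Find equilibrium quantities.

q₁* = 97.33, q₂* = 74.33

Work:
Reaction: q₁ = (297 - 28 - q₂)/2
Reaction: q₂ = (297 - 51 - q₁)/2
Solve simultaneously:
q₁* = (297 - 2×28 + 51)/3 = 97.33
q₂* = (297 - 2×51 + 28)/3 = 74.33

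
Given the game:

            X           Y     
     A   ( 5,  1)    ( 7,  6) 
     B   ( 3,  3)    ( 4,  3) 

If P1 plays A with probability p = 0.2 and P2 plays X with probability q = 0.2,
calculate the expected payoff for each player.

E[P1] = 4.36, E[P2] = 3.4

Work:
E[P1] = p·q·π₁(A,X) + p·(1-q)·π₁(A,Y) + (1-p)·q·π₁(B,X) + (1-p)·(1-q)·π₁(B,Y)
= 0.2·0.2·5 + 0.2·0.8·7 + 0.8·0.2·3 + 0.8·0.8·4
= 4.36

E[P2] = 3.4 (similar calculation)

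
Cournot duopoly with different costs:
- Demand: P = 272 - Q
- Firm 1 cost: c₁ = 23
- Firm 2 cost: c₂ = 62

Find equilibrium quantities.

q₁* = 96.0, q₂* = 57.0

Work:
Reaction: q₁ = (272 - 23 - q₂)/2
Reaction: q₂ = (272 - 62 - q₁)/2
Solve simultaneously:
q₁* = (272 - 2×23 + 62)/3 = 96.0
q₂* = (272 - 2×62 + 23)/3 = 57.0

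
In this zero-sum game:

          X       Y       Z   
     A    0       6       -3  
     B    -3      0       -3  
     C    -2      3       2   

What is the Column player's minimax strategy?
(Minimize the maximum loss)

Column should play X, value = 0

Work:
Column player minimizes Row's maximum payoff:
Column X: max payoff to Row = 0
Column Y: max payoff to Row = 6
Column Z: max payoff to Row = 2
Minimum is 0, achieved by column X.
Minimax strategy: X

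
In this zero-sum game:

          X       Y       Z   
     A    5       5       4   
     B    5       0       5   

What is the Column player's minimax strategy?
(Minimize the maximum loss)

Column should play X or Y or Z (all achieve the minimum), value = 5

Work:
Column player minimizes Row's maximum payoff:
Column X: max payoff to Row = 5
Column Y: max payoff to Row = 5
Column Z: max payoff to Row = 5
Minimum is 5, achieved by columns X, Y, Z (tied).
Each of X or Y or Z is a minimax strategy.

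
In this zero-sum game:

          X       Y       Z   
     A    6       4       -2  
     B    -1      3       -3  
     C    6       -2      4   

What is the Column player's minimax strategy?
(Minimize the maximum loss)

Column should play Y or Z (all achieve the minimum), value = 4

Work:
Column player minimizes Row's maximum payoff:
Column X: max payoff to Row = 6
Column Y: max payoff to Row = 4
Column Z: max payoff to Row = 4
Minimum is 4, achieved by columns Y, Z (tied).
Each of Y or Z is a minimax strategy.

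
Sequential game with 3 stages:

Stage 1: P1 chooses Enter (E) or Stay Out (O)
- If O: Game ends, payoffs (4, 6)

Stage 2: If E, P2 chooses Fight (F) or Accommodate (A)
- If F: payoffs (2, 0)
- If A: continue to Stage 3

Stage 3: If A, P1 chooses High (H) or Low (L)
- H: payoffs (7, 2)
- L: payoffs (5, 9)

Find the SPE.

SPE: (E, A, H); Outcome (7, 2)

Work:
Stage 3: P1 chooses H (7 vs 5)
Stage 2: P2: F->0, A->2 (anticipating H). Choose A
Stage 1: P1: O->4, E->7 (anticipating A, H). Choose E
SPE path: E -> A -> H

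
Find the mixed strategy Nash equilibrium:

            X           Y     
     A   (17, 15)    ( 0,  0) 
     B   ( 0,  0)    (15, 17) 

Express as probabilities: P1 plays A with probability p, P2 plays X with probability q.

p = 0.5312, q = 0.4688

Work:
Find probabilities that make opponent indifferent:
P2 chooses q to make P1 indifferent between A and B
P1 chooses p to make P2 indifferent between X and Y
Mixed NE: P1 plays (A: 0.5312, B: 0.4688), P2 plays (X: 0.4688, Y: 0.5312)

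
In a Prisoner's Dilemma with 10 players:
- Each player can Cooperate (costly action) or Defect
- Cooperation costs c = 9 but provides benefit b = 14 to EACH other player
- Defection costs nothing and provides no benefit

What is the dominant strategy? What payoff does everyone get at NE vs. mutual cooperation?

Dominant: Defect; NE payoff = 0; Coop payoff = 117

Work:
Defect dominates (saves cost c = 9, benefit to others is external)
NE: All defect → everyone gets 0
If all cooperate: each receives (9)×14 - 9 = 117
Social dilemma: 117 > 0 but NE gives 0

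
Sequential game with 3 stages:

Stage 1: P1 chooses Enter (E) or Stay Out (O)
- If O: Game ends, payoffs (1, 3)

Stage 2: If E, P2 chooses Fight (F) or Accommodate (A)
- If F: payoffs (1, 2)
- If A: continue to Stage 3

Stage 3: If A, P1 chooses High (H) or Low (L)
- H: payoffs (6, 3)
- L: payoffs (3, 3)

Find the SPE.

SPE: (E, A, H); Outcome (6, 3)

Work:
Stage 3: P1 chooses H (6 vs 3)
Stage 2: P2: F->2, A->3 (anticipating H). Choose A
Stage 1: P1: O->1, E->6 (anticipating A, H). Choose E
SPE path: E -> A -> H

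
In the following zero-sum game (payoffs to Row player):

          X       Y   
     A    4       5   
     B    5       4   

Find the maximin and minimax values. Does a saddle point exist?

Maximin = 4, Minimax = 5, Saddle: False

Work:
Row minimums: [4, 4] → maximin = 4
Column maximums: [5, 5] → minimax = 5
No saddle point (maximin ≠ minimax). Mixed strategy needed.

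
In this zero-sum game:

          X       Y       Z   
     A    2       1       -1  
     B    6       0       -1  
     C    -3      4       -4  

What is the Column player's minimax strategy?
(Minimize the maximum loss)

Column should play Z, value = -1

Work:
Column player minimizes Row's maximum payoff:
Column X: max payoff to Row = 6
Column Y: max payoff to Row = 4
Column Z: max payoff to Row = -1
Minimum is -1, achieved by column Z.
Minimax strategy: Z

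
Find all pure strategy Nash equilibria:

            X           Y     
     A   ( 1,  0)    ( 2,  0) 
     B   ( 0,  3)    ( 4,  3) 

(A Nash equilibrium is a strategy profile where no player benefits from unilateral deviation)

Nash equilibrium: (A, X), (B, Y)

Work:
Best responses:
  P1 vs X: payoffs [1, 0] → best response A (payoff 1)
  P1 vs Y: payoffs [2, 4] → best response B (payoff 4)
  P2 vs A: payoffs [0, 0] → best response X/Y (payoff 0)
  P2 vs B: payoffs [3, 3] → best response X/Y (payoff 3)
Mutual best responses: (A,X), (B,Y) → Nash equilibria.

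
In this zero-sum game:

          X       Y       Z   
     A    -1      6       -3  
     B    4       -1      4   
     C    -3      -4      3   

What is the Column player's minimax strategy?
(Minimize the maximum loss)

Column should play X or Z (all achieve the minimum), value = 4

Work:
Column player minimizes Row's maximum payoff:
Column X: max payoff to Row = 4
Column Y: max payoff to Row = 6
Column Z: max payoff to Row = 4
Minimum is 4, achieved by columns X, Z (tied).
Each of X or Z is a minimax strategy.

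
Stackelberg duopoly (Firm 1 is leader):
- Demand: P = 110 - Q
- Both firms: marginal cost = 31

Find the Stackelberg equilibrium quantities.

q₁* (leader) = 39.5, q₂* (follower) = 19.75

Work:
Follower's reaction: q₂ = (a - c - q₁)/2
Leader substitutes: π₁ = q₁·(a - q₁ - (a-c-q₁)/2 - c)
FOC: q₁* = (110 - 31)/2 = 39.50
Then: q₂* = (110 - 31 - 39.5)/2 = 19.75
Leader has first-mover advantage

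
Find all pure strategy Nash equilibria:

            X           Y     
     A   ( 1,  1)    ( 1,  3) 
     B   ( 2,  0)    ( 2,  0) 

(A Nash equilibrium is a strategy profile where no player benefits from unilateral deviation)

Nash equilibrium: (B, X), (B, Y)

Work:
Best responses:
  P1 vs X: payoffs [1, 2] → best response B (payoff 2)
  P1 vs Y: payoffs [1, 2] → best response B (payoff 2)
  P2 vs A: payoffs [1, 3] → best response Y (payoff 3)
  P2 vs B: payoffs [0, 0] → best response X/Y (payoff 0)
Mutual best responses: (B,X), (B,Y) → Nash equilibria.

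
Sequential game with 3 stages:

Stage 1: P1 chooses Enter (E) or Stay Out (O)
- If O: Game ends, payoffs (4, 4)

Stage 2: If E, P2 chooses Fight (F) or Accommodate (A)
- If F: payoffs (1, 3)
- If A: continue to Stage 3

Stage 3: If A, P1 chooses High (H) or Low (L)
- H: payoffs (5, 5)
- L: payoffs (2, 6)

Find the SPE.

SPE: (E, A, H); Outcome (5, 5)

Work:
Stage 3: P1 chooses H (5 vs 2)
Stage 2: P2: F->3, A->5 (anticipating H). Choose A
Stage 1: P1: O->4, E->5 (anticipating A, H). Choose E
SPE path: E -> A -> H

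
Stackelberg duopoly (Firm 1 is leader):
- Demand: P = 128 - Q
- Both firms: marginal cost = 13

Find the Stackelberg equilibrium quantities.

q₁* (leader) = 57.5, q₂* (follower) = 28.75

Work:
Follower's reaction: q₂ = (a - c - q₁)/2
Leader substitutes: π₁ = q₁·(a - q₁ - (a-c-q₁)/2 - c)
FOC: q₁* = (128 - 13)/2 = 57.50
Then: q₂* = (128 - 13 - 57.5)/2 = 28.75
Leader has first-mover advantage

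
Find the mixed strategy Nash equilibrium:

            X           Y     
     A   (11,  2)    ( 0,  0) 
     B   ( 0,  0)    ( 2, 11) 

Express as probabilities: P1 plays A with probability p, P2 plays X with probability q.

p = 0.8462, q = 0.1538

Work:
Find probabilities that make opponent indifferent:
P2 chooses q to make P1 indifferent between A and B
P1 chooses p to make P2 indifferent between X and Y
Mixed NE: P1 plays (A: 0.8462, B: 0.1538), P2 plays (X: 0.1538, Y: 0.8462)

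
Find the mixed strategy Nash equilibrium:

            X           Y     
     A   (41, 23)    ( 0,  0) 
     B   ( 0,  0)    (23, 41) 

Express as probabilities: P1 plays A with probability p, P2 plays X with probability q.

p = 0.6406, q = 0.3594

Work:
Find probabilities that make opponent indifferent:
P2 chooses q to make P1 indifferent between A and B
P1 chooses p to make P2 indifferent between X and Y
Mixed NE: P1 plays (A: 0.6406, B: 0.3594), P2 plays (X: 0.3594, Y: 0.6406)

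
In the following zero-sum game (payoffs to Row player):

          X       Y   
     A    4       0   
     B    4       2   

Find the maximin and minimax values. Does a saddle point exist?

Maximin = 2, Minimax = 2, Saddle: True

Work:
Row minimums: [0, 2] → maximin = 2
Column maximums: [4, 2] → minimax = 2
Saddle point exists! Game value = 2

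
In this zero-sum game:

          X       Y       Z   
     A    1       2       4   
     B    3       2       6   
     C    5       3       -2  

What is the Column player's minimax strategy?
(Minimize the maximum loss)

Column should play Y, value = 3

Work:
Column player minimizes Row's maximum payoff:
Column X: max payoff to Row = 5
Column Y: max payoff to Row = 3
Column Z: max payoff to Row = 6
Minimum is 3, achieved by column Y.
Minimax strategy: Y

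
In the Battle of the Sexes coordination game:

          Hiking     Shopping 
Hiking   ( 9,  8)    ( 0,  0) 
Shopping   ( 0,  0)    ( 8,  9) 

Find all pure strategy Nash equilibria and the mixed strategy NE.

Pure NE: (Hiking, Hiking) and (Shopping, Shopping); Mixed NE: p = 0.5294, q = 0.4706

Work:
Check pure NE:
(Hiking, Hiking): (9, 8) - no unilateral deviation beneficial
(Shopping, Shopping): (8, 9) - no unilateral deviation beneficial
Mixed NE: P1 plays Hiking with p = 0.5294, P2 plays Hiking with q = 0.4706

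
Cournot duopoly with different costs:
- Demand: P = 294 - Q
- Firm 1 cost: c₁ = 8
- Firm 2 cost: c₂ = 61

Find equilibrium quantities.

q₁* = 113.0, q₂* = 60.0

Work:
Reaction: q₁ = (294 - 8 - q₂)/2
Reaction: q₂ = (294 - 61 - q₁)/2
Solve simultaneously:
q₁* = (294 - 2×8 + 61)/3 = 113.0
q₂* = (294 - 2×61 + 8)/3 = 60.0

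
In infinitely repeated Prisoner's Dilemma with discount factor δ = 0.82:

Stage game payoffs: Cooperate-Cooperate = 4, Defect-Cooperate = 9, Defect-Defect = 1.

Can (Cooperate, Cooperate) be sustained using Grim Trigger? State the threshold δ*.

δ* = 0.625; since δ = 0.82 ≥ 0.625, cooperation can be sustained

Work:
For Grim Trigger:
Cooperate forever: 4/(1-δ)
Defect then punished: 9 + 1·δ/(1-δ)
Need: 4/(1-δ) ≥ 9 + 1·δ/(1-δ)
Solving: δ ≥ (T-R)/(T-P) = (9-4)/(9-1) = 0.625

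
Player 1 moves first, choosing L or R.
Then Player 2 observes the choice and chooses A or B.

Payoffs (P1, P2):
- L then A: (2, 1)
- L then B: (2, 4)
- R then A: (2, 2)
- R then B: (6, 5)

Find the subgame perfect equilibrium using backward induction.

P1 plays R, P2 plays B after L and B after R; Payoff (6, 5)

Work:
Backward induction:
After L: P2 chooses B → P1 gets 2
After R: P2 chooses B → P1 gets 6
P1 chooses R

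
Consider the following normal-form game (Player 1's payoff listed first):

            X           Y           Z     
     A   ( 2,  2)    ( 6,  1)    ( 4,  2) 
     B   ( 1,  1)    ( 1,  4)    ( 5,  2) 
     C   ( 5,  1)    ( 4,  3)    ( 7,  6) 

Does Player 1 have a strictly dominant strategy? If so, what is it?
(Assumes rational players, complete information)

No strictly dominant strategy exists for Player 1

Work:
A strategy strictly dominates another if it gives a strictly higher payoff against every opponent action. Compare each pair of P1's strategies column-by-column:
  A vs B: [2 vs 1, 6 vs 1, 4 vs 5] → A does not strictly dominate B (column Z: 4 ≤ 5)
  A vs C: [2 vs 5, 6 vs 4, 4 vs 7] → A does not strictly dominate C (column X: 2 ≤ 5)
  B vs A: [1 vs 2, 1 vs 6, 5 vs 4] → B does not strictly dominate A (column X: 1 ≤ 2)
  B vs C: [1 vs 5, 1 vs 4, 5 vs 7] → B does not strictly dominate C (column X: 1 ≤ 5)
  C vs A: [5 vs 2, 4 vs 6, 7 vs 4] → C does not strictly dominate A (column Y: 4 ≤ 6)
  C vs B: [5 vs 1, 4 vs 1, 7 vs 5] → C strictly dominates B
No single strategy strictly dominates all others → no strictly dominant strategy.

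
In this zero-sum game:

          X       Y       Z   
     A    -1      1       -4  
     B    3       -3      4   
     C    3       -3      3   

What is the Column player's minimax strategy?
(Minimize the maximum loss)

Column should play Y, value = 1

Work:
Column player minimizes Row's maximum payoff:
Column X: max payoff to Row = 3
Column Y: max payoff to Row = 1
Column Z: max payoff to Row = 4
Minimum is 1, achieved by column Y.
Minimax strategy: Y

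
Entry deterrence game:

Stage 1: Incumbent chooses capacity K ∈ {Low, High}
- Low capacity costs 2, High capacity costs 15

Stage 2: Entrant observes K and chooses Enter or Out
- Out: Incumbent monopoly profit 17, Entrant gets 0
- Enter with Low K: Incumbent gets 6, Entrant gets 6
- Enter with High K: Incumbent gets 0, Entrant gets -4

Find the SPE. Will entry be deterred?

SPE: (Low, Enter|Low, Out|High); Entry not deterred. Incumbent net profit = 4, Entrant gets 6

Work:
After Low K: Entrant enters (6 > 0)
After High K: Entrant stays out (-4 < 0)
Incumbent: Low → 6−2=4, High → 17−15=2
Incumbent chooses Low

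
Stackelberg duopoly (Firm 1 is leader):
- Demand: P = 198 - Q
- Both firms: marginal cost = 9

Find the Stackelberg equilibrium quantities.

q₁* (leader) = 94.5, q₂* (follower) = 47.25

Work:
Follower's reaction: q₂ = (a - c - q₁)/2
Leader substitutes: π₁ = q₁·(a - q₁ - (a-c-q₁)/2 - c)
FOC: q₁* = (198 - 9)/2 = 94.50
Then: q₂* = (198 - 9 - 94.5)/2 = 47.25
Leader has first-mover advantage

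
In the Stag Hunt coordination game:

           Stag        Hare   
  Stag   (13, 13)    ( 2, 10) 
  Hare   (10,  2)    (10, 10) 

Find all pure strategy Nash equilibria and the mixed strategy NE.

Pure NE: (Stag, Stag) and (Hare, Hare); Mixed NE: p = 0.7273, q = 0.7273

Work:
Check pure NE:
(Stag, Stag): (13, 13) - no unilateral deviation beneficial
(Hare, Hare): (10, 10) - no unilateral deviation beneficial
Mixed NE: P1 plays Stag with p = 0.7273, P2 plays Stag with q = 0.7273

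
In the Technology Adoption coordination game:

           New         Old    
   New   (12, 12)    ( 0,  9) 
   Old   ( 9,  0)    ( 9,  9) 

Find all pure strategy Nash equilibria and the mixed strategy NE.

Pure NE: (New, New) and (Old, Old); Mixed NE: p = 0.75, q = 0.75

Work:
Check pure NE:
(New, New): (12, 12) - no unilateral deviation beneficial
(Old, Old): (9, 9) - no unilateral deviation beneficial
Mixed NE: P1 plays New with p = 0.75, P2 plays New with q = 0.75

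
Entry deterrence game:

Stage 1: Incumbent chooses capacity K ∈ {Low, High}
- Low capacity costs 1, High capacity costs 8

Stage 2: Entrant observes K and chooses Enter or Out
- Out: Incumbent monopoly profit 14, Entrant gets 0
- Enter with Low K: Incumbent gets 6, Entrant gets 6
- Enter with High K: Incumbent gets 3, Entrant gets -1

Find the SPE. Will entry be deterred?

SPE: (High, Enter|Low, Out|High); Entry deterred. Incumbent net profit = 6

Work:
After Low K: Entrant enters (6 > 0)
After High K: Entrant stays out (-1 < 0)
Incumbent: Low → 6−1=5, High → 14−8=6
Incumbent chooses High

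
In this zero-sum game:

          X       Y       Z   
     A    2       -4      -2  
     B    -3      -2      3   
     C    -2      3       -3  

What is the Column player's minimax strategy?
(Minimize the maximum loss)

Column should play X, value = 2

Work:
Column player minimizes Row's maximum payoff:
Column X: max payoff to Row = 2
Column Y: max payoff to Row = 3
Column Z: max payoff to Row = 3
Minimum is 2, achieved by column X.
Minimax strategy: X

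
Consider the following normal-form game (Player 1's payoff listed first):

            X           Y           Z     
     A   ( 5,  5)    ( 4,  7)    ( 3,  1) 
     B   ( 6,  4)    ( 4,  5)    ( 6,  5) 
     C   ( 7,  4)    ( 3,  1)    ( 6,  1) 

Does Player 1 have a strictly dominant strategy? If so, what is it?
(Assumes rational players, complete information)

No strictly dominant strategy exists for Player 1

Work:
A strategy strictly dominates another if it gives a strictly higher payoff against every opponent action. Compare each pair of P1's strategies column-by-column:
  A vs B: [5 vs 6, 4 vs 4, 3 vs 6] → A does not strictly dominate B (column X: 5 ≤ 6)
  A vs C: [5 vs 7, 4 vs 3, 3 vs 6] → A does not strictly dominate C (column X: 5 ≤ 7)
  B vs A: [6 vs 5, 4 vs 4, 6 vs 3] → B does not strictly dominate A (column Y: 4 ≤ 4)
  B vs C: [6 vs 7, 4 vs 3, 6 vs 6] → B does not strictly dominate C (column X: 6 ≤ 7)
  C vs A: [7 vs 5, 3 vs 4, 6 vs 3] → C does not strictly dominate A (column Y: 3 ≤ 4)
  C vs B: [7 vs 6, 3 vs 4, 6 vs 6] → C does not strictly dominate B (column Y: 3 ≤ 4)
No single strategy strictly dominates all others → no strictly dominant strategy.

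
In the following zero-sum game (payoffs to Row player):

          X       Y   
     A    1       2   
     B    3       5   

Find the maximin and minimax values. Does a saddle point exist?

Maximin = 3, Minimax = 3, Saddle: True

Work:
Row minimums: [1, 3] → maximin = 3
Column maximums: [3, 5] → minimax = 3
Saddle point exists! Game value = 3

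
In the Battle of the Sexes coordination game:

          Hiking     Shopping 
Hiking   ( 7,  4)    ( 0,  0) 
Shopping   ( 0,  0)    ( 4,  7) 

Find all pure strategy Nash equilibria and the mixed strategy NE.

Pure NE: (Hiking, Hiking) and (Shopping, Shopping); Mixed NE: p = 0.6364, q = 0.3636

Work:
Check pure NE:
(Hiking, Hiking): (7, 4) - no unilateral deviation beneficial
(Shopping, Shopping): (4, 7) - no unilateral deviation beneficial
Mixed NE: P1 plays Hiking with p = 0.6364, P2 plays Hiking with q = 0.3636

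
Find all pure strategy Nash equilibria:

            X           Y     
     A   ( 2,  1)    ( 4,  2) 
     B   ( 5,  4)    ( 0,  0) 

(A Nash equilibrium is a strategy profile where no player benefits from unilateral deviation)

Nash equilibrium: (A, Y), (B, X)

Work:
Best responses:
  P1 vs X: payoffs [2, 5] → best response B (payoff 5)
  P1 vs Y: payoffs [4, 0] → best response A (payoff 4)
  P2 vs A: payoffs [1, 2] → best response Y (payoff 2)
  P2 vs B: payoffs [4, 0] → best response X (payoff 4)
Mutual best responses: (A,Y), (B,X) → Nash equilibria.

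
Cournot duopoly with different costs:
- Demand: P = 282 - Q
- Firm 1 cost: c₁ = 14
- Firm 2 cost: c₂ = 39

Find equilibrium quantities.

q₁* = 97.67, q₂* = 72.67

Work:
Reaction: q₁ = (282 - 14 - q₂)/2
Reaction: q₂ = (282 - 39 - q₁)/2
Solve simultaneously:
q₁* = (282 - 2×14 + 39)/3 = 97.67
q₂* = (282 - 2×39 + 14)/3 = 72.67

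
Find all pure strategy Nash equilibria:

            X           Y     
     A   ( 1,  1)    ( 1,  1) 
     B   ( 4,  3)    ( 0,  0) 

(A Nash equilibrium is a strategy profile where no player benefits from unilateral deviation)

Nash equilibrium: (A, Y), (B, X)

Work:
Best responses:
  P1 vs X: payoffs [1, 4] → best response B (payoff 4)
  P1 vs Y: payoffs [1, 0] → best response A (payoff 1)
  P2 vs A: payoffs [1, 1] → best response X/Y (payoff 1)
  P2 vs B: payoffs [3, 0] → best response X (payoff 3)
Mutual best responses: (A,Y), (B,X) → Nash equilibria.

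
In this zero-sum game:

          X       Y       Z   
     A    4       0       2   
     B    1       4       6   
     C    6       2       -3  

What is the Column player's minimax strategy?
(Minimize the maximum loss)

Column should play Y, value = 4

Work:
Column player minimizes Row's maximum payoff:
Column X: max payoff to Row = 6
Column Y: max payoff to Row = 4
Column Z: max payoff to Row = 6
Minimum is 4, achieved by column Y.
Minimax strategy: Y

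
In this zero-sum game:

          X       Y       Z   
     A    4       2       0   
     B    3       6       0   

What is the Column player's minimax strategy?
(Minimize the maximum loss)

Column should play Z, value = 0

Work:
Column player minimizes Row's maximum payoff:
Column X: max payoff to Row = 4
Column Y: max payoff to Row = 6
Column Z: max payoff to Row = 0
Minimum is 0, achieved by column Z.
Minimax strategy: Z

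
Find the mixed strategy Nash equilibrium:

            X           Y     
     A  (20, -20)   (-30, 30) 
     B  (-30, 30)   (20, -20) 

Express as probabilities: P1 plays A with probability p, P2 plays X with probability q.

p = 0.5, q = 0.5

Work:
Find probabilities that make opponent indifferent:
P2 chooses q to make P1 indifferent between A and B
P1 chooses p to make P2 indifferent between X and Y
Mixed NE: P1 plays (A: 0.5, B: 0.5), P2 plays (X: 0.5, Y: 0.5)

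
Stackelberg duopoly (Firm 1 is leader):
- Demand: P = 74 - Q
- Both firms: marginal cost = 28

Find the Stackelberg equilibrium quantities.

q₁* (leader) = 23.0, q₂* (follower) = 11.5

Work:
Follower's reaction: q₂ = (a - c - q₁)/2
Leader substitutes: π₁ = q₁·(a - q₁ - (a-c-q₁)/2 - c)
FOC: q₁* = (74 - 28)/2 = 23.00
Then: q₂* = (74 - 28 - 23.0)/2 = 11.50
Leader has first-mover advantage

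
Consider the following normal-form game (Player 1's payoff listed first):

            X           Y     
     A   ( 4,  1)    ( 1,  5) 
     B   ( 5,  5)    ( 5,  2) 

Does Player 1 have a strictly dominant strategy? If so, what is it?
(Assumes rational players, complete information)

Yes, Player 1's strictly dominant strategy is B

Work:
A strategy strictly dominates another if it gives a strictly higher payoff against every opponent action. Compare each pair of P1's strategies column-by-column:
  A vs B: [4 vs 5, 1 vs 5] → A does not strictly dominate B (column X: 4 ≤ 5)
  B vs A: [5 vs 4, 5 vs 1] → B strictly dominates A
B strictly dominates every other strategy → strictly dominant.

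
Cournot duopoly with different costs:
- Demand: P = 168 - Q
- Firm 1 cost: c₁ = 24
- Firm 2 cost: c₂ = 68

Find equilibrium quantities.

q₁* = 62.67, q₂* = 18.67

Work:
Reaction: q₁ = (168 - 24 - q₂)/2
Reaction: q₂ = (168 - 68 - q₁)/2
Solve simultaneously:
q₁* = (168 - 2×24 + 68)/3 = 62.67
q₂* = (168 - 2×68 + 24)/3 = 18.67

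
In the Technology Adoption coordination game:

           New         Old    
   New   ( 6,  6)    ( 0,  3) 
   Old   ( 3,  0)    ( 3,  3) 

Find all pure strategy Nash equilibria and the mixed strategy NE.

Pure NE: (New, New) and (Old, Old); Mixed NE: p = 0.5, q = 0.5

Work:
Check pure NE:
(New, New): (6, 6) - no unilateral deviation beneficial
(Old, Old): (3, 3) - no unilateral deviation beneficial
Mixed NE: P1 plays New with p = 0.5, P2 plays New with q = 0.5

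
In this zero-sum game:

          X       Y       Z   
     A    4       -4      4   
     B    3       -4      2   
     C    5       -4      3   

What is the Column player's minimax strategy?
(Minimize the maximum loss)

Column should play Y, value = -4

Work:
Column player minimizes Row's maximum payoff:
Column X: max payoff to Row = 5
Column Y: max payoff to Row = -4
Column Z: max payoff to Row = 4
Minimum is -4, achieved by column Y.
Minimax strategy: Y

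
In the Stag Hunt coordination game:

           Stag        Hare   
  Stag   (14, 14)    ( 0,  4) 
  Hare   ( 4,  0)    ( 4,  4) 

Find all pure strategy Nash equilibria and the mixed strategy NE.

Pure NE: (Stag, Stag) and (Hare, Hare); Mixed NE: p = 0.2857, q = 0.2857

Work:
Check pure NE:
(Stag, Stag): (14, 14) - no unilateral deviation beneficial
(Hare, Hare): (4, 4) - no unilateral deviation beneficial
Mixed NE: P1 plays Stag with p = 0.2857, P2 plays Stag with q = 0.2857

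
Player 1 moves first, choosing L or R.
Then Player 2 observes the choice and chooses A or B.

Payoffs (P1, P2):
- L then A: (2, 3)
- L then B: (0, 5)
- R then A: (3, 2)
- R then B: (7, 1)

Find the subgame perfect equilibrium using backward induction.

P1 plays R, P2 plays B after L and A after R; Payoff (3, 2)

Work:
Backward induction:
After L: P2 chooses B → P1 gets 0
After R: P2 chooses A → P1 gets 3
P1 chooses R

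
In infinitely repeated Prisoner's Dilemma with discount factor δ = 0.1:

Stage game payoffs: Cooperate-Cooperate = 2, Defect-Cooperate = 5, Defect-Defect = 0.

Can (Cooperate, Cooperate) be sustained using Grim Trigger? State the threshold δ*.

δ* = 0.6; since δ = 0.1 < 0.6, cooperation cannot be sustained

Work:
For Grim Trigger:
Cooperate forever: 2/(1-δ)
Defect then punished: 5 + 0·δ/(1-δ)
Need: 2/(1-δ) ≥ 5 + 0·δ/(1-δ)
Solving: δ ≥ (T-R)/(T-P) = (5-2)/(5-0) = 0.6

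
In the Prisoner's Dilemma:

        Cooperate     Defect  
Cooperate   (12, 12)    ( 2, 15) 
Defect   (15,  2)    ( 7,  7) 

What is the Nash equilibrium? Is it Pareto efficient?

(Defect, Defect) is NE; not Pareto efficient

Work:
Defect dominates Cooperate for both players:
If P2 cooperates: Defect (15) > Cooperate (12)
If P2 defects: Defect (7) > Cooperate (2)
NE: (Defect, Defect) with payoff (7, 7)
But (Cooperate, Cooperate) = (12, 12) Pareto dominates (7, 7)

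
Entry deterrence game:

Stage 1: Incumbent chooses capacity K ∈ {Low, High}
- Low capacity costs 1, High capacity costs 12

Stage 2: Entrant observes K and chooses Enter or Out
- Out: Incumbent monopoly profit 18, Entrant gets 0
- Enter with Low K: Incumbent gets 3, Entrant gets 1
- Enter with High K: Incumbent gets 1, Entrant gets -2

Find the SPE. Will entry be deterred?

SPE: (High, Enter|Low, Out|High); Entry deterred. Incumbent net profit = 6

Work:
After Low K: Entrant enters (1 > 0)
After High K: Entrant stays out (-2 < 0)
Incumbent: Low → 3−1=2, High → 18−12=6
Incumbent chooses High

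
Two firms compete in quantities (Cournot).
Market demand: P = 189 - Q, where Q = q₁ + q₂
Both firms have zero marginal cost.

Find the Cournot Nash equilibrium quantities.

q₁* = q₂* = 63.0; P* = 63.0

Work:
Profit: π_i = P·q_i = (a - q_i - q_j)·q_i
FOC: ∂π_i/∂q_i = a - 2q_i - q_j = 0
Reaction function: q_i = (189 - q_j)/2
Symmetry: q* = 189/3 = 63.0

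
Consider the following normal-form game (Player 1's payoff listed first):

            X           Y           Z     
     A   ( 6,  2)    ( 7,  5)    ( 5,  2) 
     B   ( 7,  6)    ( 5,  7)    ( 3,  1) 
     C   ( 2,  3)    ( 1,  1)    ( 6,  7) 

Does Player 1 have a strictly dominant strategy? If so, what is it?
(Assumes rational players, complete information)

No strictly dominant strategy exists for Player 1

Work:
A strategy strictly dominates another if it gives a strictly higher payoff against every opponent action. Compare each pair of P1's strategies column-by-column:
  A vs B: [6 vs 7, 7 vs 5, 5 vs 3] → A does not strictly dominate B (column X: 6 ≤ 7)
  A vs C: [6 vs 2, 7 vs 1, 5 vs 6] → A does not strictly dominate C (column Z: 5 ≤ 6)
  B vs A: [7 vs 6, 5 vs 7, 3 vs 5] → B does not strictly dominate A (column Y: 5 ≤ 7)
  B vs C: [7 vs 2, 5 vs 1, 3 vs 6] → B does not strictly dominate C (column Z: 3 ≤ 6)
  C vs A: [2 vs 6, 1 vs 7, 6 vs 5] → C does not strictly dominate A (column X: 2 ≤ 6)
  C vs B: [2 vs 7, 1 vs 5, 6 vs 3] → C does not strictly dominate B (column X: 2 ≤ 7)
No single strategy strictly dominates all others → no strictly dominant strategy.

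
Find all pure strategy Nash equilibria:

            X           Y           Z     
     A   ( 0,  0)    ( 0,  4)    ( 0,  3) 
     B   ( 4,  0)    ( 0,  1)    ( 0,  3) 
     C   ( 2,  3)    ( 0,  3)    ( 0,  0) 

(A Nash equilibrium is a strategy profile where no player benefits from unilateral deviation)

Nash equilibrium: (A, Y), (B, Z), (C, Y)

Work:
Best responses:
  P1 vs X: payoffs [0, 4, 2] → best response B (payoff 4)
  P1 vs Y: payoffs [0, 0, 0] → best response A/B/C (payoff 0)
  P1 vs Z: payoffs [0, 0, 0] → best response A/B/C (payoff 0)
  P2 vs A: payoffs [0, 4, 3] → best response Y (payoff 4)
  P2 vs B: payoffs [0, 1, 3] → best response Z (payoff 3)
  P2 vs C: payoffs [3, 3, 0] → best response X/Y (payoff 3)
Mutual best responses: (A,Y), (B,Z), (C,Y) → Nash equilibria.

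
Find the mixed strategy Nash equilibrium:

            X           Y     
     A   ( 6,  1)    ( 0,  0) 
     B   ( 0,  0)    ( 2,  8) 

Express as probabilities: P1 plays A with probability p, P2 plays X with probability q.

p = 0.8889, q = 0.25

Work:
Find probabilities that make opponent indifferent:
P2 chooses q to make P1 indifferent between A and B
P1 chooses p to make P2 indifferent between X and Y
Mixed NE: P1 plays (A: 0.8889, B: 0.1111), P2 plays (X: 0.25, Y: 0.75)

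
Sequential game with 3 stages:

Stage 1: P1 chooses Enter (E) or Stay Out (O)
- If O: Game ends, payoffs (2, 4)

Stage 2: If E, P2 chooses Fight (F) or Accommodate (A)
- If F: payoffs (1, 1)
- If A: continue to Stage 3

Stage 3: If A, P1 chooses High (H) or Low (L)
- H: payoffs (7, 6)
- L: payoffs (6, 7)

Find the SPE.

SPE: (E, A, H); Outcome (7, 6)

Work:
Stage 3: P1 chooses H (7 vs 6)
Stage 2: P2: F->1, A->6 (anticipating H). Choose A
Stage 1: P1: O->2, E->7 (anticipating A, H). Choose E
SPE path: E -> A -> H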